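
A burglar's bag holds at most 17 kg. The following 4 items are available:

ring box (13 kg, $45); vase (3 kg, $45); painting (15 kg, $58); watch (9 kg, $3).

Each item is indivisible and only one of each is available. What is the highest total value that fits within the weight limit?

Check high-value combinations within 17 kg:
- ring box+vase: weight 13+3=16, value 45+45=90
- painting: weight 15, value 58
- vase+watch: weight 3+9=12, value 45+3=48
- vase: weight 3, value 45
- ring box: weight 13, value 45
Best: $90.

$90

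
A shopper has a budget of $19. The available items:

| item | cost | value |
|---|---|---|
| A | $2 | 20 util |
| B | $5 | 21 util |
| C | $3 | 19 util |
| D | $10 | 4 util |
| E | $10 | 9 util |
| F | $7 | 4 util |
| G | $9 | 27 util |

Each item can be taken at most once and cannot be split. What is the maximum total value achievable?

Check high-value combinations within $19:
- A+B+C+G: cost 2+5+3+9=19, value 20+21+19+27=87
- A+B+G: cost 2+5+9=16, value 20+21+27=68
- B+C+G: cost 5+3+9=17, value 21+19+27=67
- A+C+G: cost 2+3+9=14, value 20+19+27=66
Best: 87 util.

87 util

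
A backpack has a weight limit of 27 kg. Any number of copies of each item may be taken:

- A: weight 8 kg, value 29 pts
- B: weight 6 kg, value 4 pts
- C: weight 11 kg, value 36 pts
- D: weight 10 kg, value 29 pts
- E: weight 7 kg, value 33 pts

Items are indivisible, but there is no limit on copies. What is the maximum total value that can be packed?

103 pts

Best value-per-unit is E at 33/7; filling with it alone gives 3×33 = 99.
Optimal mix: 1×B + 3×E → weight 27, value 103.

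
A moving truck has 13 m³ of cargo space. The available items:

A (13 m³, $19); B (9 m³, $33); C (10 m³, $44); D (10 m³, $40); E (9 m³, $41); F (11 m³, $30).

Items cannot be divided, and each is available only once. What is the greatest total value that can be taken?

Check high-value combinations within 13 m³:
- C: volume 10, value 44
- E: volume 9, value 41
- D: volume 10, value 40
- B: volume 9, value 33
Best: $44.

$44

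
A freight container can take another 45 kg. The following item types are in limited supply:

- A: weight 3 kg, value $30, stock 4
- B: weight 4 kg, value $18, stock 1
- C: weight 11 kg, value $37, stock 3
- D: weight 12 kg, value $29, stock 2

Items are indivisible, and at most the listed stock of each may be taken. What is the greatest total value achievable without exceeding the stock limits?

Top feasible selections:
- 4×A + 3×C: weight 45, value 231
- 4×A + 1×B + 2×C: weight 38, value 212
- 4×A + 1×B + 1×C + 1×D: weight 39, value 204
Best: $231.

$231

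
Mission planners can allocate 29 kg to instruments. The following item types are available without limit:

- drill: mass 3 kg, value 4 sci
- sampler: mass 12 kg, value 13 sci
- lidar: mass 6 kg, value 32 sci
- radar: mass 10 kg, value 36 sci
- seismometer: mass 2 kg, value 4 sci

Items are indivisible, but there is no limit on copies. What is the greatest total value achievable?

Best value-per-unit is lidar at 32/6; filling with it alone gives 4×32 = 128.
Optimal mix: 1×drill + 4×lidar + 1×seismometer → mass 29, value 136.

136 sci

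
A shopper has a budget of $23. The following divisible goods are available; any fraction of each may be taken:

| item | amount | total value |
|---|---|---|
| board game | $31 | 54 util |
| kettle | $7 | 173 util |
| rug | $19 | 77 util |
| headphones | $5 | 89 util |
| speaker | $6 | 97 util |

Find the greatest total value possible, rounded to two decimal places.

Take in order of value per unit:
- kettle (173/7 per unit): all 7 → value 173, running total 173.00
- headphones (89/5 per unit): all 5 → value 89, running total 262.00
- speaker (97/6 per unit): all 6 → value 97, running total 359.00
- rug (77/19 per unit): 5 of 19 → value 5×77/19 = 20.2632, running total 379.26
Total 379.26.

379.26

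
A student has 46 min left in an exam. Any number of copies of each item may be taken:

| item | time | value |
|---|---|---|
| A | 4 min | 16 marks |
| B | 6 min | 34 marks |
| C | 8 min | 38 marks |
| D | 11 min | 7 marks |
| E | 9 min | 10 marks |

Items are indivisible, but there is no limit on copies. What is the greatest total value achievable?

Best value-per-unit is B at 34/6; filling with it alone gives 7×34 = 238.
Optimal mix: 1×A + 7×B → time 46, value 254.

254 marks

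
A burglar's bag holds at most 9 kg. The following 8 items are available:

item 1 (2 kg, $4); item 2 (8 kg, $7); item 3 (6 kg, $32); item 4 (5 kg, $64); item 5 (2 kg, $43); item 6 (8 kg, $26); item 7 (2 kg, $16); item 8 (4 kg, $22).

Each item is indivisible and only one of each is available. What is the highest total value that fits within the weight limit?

$123

Check high-value combinations within 9 kg:
- item 4+item 5+item 7: weight 5+2+2=9, value 64+43+16=123
- item 1+item 4+item 5: weight 2+5+2=9, value 4+64+43=111
- item 4+item 5: weight 5+2=7, value 64+43=107
- item 4+item 8: weight 5+4=9, value 64+22=86
Best: $123.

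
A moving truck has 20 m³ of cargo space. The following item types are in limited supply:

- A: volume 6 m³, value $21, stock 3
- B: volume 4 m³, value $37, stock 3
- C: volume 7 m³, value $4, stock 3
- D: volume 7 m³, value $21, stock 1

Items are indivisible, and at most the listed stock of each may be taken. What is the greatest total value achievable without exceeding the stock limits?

$132

Best selections within volume 20 and stock limits:
- 1×A + 3×B: volume 18, value 132
- 3×B + 1×D: volume 19, value 132
- 2×A + 2×B: volume 20, value 116
Best: $132.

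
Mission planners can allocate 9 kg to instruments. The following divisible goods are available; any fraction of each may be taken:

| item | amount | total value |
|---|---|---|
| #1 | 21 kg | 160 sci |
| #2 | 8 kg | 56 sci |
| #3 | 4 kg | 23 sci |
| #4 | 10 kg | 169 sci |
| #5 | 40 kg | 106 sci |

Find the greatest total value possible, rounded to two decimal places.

152.10

Take in order of value per unit:
- #4 (169/10 per unit): 9 of 10 → value 9×169/10 = 152.1000, running total 152.10
Total 152.10.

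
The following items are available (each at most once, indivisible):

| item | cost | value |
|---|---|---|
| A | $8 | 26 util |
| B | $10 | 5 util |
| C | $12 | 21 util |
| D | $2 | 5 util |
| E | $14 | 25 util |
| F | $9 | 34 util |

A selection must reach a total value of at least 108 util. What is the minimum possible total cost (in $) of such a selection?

Subsets with value ≥ 108, sorted by total cost:
- A+C+D+E+F: cost 45, value 111
- A+B+C+E+F: cost 53, value 111
Minimum cost: 45 $.

45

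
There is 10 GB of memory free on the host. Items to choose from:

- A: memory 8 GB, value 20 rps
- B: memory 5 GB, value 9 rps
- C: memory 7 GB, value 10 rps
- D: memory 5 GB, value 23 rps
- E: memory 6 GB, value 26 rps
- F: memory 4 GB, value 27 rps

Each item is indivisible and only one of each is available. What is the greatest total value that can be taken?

53 rps

This is a 0/1 knapsack; check combinations near the capacity.
- E+F: memory 6+4=10, value 26+27=53
- D+F: memory 5+4=9, value 23+27=50
- B+F: memory 5+4=9, value 9+27=36
Best: 53 rps.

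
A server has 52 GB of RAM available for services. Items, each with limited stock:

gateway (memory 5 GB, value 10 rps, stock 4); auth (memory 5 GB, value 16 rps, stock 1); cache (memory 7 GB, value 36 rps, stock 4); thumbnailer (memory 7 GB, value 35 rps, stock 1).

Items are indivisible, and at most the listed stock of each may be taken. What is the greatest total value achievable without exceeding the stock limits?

Top feasible selections:
- 2×gateway + 1×auth + 4×cache + 1×thumbnailer: memory 50, value 215
- 3×gateway + 4×cache + 1×thumbnailer: memory 50, value 209
- 1×gateway + 1×auth + 4×cache + 1×thumbnailer: memory 45, value 205
Best: 215 rps.

215 rps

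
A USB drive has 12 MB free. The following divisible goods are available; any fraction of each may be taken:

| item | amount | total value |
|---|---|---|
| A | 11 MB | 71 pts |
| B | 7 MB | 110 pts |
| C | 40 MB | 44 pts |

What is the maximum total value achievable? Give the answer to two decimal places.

142.27

Take in order of value per unit:
- B (110/7 per unit): all 7 → value 110, running total 110.00
- A (71/11 per unit): 5 of 11 → value 5×71/11 = 32.2727, running total 142.27
Total 142.27.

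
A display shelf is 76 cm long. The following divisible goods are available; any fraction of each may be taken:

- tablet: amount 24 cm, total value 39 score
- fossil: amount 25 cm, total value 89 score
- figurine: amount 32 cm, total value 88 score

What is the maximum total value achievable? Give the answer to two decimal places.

207.88

Take in order of value per unit:
- fossil (89/25 per unit): all 25 → value 89, running total 89.00
- figurine (88/32 per unit): all 32 → value 88, running total 177.00
- tablet (39/24 per unit): 19 of 24 → value 19×39/24 = 30.8750, running total 207.88
Total 207.88.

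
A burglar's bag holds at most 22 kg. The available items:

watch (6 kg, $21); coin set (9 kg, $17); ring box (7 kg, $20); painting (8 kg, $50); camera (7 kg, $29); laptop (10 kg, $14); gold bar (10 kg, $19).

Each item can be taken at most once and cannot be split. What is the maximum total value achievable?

Check high-value combinations within 22 kg:
- watch+painting+camera: weight 6+8+7=21, value 21+50+29=100
- ring box+painting+camera: weight 7+8+7=22, value 20+50+29=99
- watch+ring box+painting: weight 6+7+8=21, value 21+20+50=91
Best: $100.

$100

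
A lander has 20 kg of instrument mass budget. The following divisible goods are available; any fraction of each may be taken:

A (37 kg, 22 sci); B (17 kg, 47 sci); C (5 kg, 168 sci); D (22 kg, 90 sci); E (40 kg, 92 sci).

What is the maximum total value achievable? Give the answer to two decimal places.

Take in order of value per unit:
- C (168/5 per unit): all 5 → value 168, running total 168.00
- D (90/22 per unit): 15 of 22 → value 15×90/22 = 61.3636, running total 229.36
Total 229.36.

229.36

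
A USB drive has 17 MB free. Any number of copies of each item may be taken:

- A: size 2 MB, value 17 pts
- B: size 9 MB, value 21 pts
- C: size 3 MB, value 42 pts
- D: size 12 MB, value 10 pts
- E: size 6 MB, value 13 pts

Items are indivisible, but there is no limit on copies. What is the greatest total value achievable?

Best value-per-unit is C at 42/3; filling with it alone gives 5×42 = 210.
Optimal mix: 1×A + 5×C → size 17, value 227.

227 pts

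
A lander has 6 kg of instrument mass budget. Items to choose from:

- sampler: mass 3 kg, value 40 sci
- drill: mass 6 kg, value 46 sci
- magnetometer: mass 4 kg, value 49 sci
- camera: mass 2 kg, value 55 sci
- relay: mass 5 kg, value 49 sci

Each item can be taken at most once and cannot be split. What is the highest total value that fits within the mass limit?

104 sci

This is a 0/1 knapsack; check combinations near the capacity.
- magnetometer+camera: mass 4+2=6, value 49+55=104
- sampler+camera: mass 3+2=5, value 40+55=95
- camera: mass 2, value 55
- magnetometer: mass 4, value 49
Best: 104 sci.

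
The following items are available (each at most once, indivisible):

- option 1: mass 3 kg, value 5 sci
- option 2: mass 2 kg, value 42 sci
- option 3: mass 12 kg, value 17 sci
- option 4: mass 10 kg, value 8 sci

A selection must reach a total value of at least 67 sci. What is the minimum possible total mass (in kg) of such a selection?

24

Subsets with value ≥ 67, sorted by total mass:
- option 2+option 3+option 4: mass 24, value 67
- option 1+option 2+option 3+option 4: mass 27, value 72
Minimum mass: 24 kg.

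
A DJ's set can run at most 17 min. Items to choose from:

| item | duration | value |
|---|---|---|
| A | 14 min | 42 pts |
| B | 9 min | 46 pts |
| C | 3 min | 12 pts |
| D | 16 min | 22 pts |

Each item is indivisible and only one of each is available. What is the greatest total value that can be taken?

58 pts

Check high-value combinations within 17 min:
- B+C: duration 9+3=12, value 46+12=58
- A+C: duration 14+3=17, value 42+12=54
- B: duration 9, value 46
Best: 58 pts.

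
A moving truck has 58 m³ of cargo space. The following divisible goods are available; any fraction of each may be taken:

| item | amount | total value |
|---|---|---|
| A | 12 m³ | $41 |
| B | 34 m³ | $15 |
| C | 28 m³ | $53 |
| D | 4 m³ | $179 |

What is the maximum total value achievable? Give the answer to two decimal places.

279.18

Take in order of value per unit:
- D (179/4 per unit): all 4 → value 179, running total 179.00
- A (41/12 per unit): all 12 → value 41, running total 220.00
- C (53/28 per unit): all 28 → value 53, running total 273.00
- B (15/34 per unit): 14 of 34 → value 14×15/34 = 6.1765, running total 279.18
Total 279.18.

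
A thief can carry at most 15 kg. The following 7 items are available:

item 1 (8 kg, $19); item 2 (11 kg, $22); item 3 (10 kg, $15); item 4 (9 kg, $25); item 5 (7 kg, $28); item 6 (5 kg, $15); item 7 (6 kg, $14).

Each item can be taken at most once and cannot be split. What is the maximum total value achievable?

$47

Check high-value combinations within 15 kg:
- item 1+item 5: weight 8+7=15, value 19+28=47
- item 5+item 6: weight 7+5=12, value 28+15=43
- item 5+item 7: weight 7+6=13, value 28+14=42
Best: $47.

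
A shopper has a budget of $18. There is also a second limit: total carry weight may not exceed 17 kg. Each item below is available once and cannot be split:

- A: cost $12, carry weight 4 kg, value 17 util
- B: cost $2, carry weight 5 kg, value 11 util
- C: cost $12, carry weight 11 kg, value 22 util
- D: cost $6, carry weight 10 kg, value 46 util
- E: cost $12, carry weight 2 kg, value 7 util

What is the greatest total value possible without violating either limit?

Feasible sets respecting both limits:
- A+D: cost 18, carry weight 14, value 63
- B+D: cost 8, carry weight 15, value 57
- D+E: cost 18, carry weight 12, value 53
Best: 63 util.

63 util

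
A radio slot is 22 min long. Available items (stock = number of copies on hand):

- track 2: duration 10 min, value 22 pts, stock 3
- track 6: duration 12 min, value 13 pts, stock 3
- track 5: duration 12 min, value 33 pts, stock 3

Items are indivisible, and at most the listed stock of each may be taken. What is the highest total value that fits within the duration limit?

55 pts

Top feasible selections:
- 1×track 2 + 1×track 5: duration 22, value 55
- 2×track 2: duration 20, value 44
Best: 55 pts.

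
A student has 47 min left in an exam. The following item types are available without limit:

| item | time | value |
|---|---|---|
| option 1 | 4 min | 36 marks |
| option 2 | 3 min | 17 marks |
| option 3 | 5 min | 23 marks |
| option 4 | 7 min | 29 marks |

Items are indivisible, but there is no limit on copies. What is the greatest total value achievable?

Best value-per-unit is option 1 at 36/4; filling with it alone gives 11×36 = 396.
Optimal mix: 11×option 1 + 1×option 2 → time 47, value 413.

413 marks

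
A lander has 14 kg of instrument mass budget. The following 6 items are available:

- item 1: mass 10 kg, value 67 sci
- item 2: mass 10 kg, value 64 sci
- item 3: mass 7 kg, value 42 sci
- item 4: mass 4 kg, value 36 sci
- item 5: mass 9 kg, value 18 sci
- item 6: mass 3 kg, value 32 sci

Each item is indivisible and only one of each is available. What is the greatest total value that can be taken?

Check high-value combinations within 14 kg:
- item 3+item 4+item 6: mass 7+4+3=14, value 42+36+32=110
- item 1+item 4: mass 10+4=14, value 67+36=103
- item 2+item 4: mass 10+4=14, value 64+36=100
- item 1+item 6: mass 10+3=13, value 67+32=99
Best: 110 sci.

110 sci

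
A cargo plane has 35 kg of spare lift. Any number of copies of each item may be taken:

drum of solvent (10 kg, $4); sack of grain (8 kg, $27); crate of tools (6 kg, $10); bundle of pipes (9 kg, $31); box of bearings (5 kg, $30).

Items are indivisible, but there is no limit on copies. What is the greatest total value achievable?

$210

Best value-per-unit is box of bearings at 30/5, and filling with it alone uses weight 7×5=35. No mix of the others beats 7×30 = 210.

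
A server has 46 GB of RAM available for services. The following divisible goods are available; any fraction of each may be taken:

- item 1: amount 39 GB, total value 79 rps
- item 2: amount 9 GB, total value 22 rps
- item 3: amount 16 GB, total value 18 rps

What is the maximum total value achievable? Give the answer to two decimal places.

96.95

Take in order of value per unit:
- item 2 (22/9 per unit): all 9 → value 22, running total 22.00
- item 1 (79/39 per unit): 37 of 39 → value 37×79/39 = 74.9487, running total 96.95
Total 96.95.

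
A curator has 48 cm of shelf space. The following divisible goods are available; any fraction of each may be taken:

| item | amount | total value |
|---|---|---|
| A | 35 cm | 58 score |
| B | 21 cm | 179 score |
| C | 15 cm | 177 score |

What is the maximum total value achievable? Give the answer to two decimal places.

Take in order of value per unit:
- C (177/15 per unit): all 15 → value 177, running total 177.00
- B (179/21 per unit): all 21 → value 179, running total 356.00
- A (58/35 per unit): 12 of 35 → value 12×58/35 = 19.8857, running total 375.89
Total 375.89.

375.89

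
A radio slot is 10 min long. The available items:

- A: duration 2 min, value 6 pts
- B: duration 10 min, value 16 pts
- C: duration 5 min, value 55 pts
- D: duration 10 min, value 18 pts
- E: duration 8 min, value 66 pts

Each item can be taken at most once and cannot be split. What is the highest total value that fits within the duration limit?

72 pts

This is a 0/1 knapsack; check combinations near the capacity.
- A+E: duration 2+8=10, value 6+66=72
- E: duration 8, value 66
- A+C: duration 2+5=7, value 6+55=61
- C: duration 5, value 55
Best: 72 pts.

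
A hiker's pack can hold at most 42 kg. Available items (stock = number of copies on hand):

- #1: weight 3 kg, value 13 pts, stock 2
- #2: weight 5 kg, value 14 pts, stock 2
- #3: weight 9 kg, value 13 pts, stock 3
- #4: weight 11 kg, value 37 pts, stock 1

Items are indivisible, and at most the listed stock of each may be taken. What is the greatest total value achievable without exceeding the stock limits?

104 pts

Best selections within weight 42 and stock limits:
- 2×#1 + 2×#2 + 1×#3 + 1×#4: weight 36, value 104
- 1×#1 + 2×#2 + 2×#3 + 1×#4: weight 42, value 104
- 2×#1 + 1×#2 + 2×#3 + 1×#4: weight 40, value 103
- 2×#1 + 2×#2 + 1×#4: weight 27, value 91
Best: 104 pts.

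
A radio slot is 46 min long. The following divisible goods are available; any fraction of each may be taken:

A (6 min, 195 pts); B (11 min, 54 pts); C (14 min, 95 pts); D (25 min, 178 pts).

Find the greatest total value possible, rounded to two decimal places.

472.91

Take in order of value per unit:
- A (195/6 per unit): all 6 → value 195, running total 195.00
- D (178/25 per unit): all 25 → value 178, running total 373.00
- C (95/14 per unit): all 14 → value 95, running total 468.00
- B (54/11 per unit): 1 of 11 → value 1×54/11 = 4.9091, running total 472.91
Total 472.91.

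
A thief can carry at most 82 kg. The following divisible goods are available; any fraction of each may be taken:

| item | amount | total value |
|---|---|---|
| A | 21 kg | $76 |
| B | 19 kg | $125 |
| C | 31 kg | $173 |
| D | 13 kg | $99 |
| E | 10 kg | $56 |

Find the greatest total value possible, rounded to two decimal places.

Take in order of value per unit:
- D (99/13 per unit): all 13 → value 99, running total 99.00
- B (125/19 per unit): all 19 → value 125, running total 224.00
- E (56/10 per unit): all 10 → value 56, running total 280.00
- C (173/31 per unit): all 31 → value 173, running total 453.00
- A (76/21 per unit): 9 of 21 → value 9×76/21 = 32.5714, running total 485.57
Total 485.57.

485.57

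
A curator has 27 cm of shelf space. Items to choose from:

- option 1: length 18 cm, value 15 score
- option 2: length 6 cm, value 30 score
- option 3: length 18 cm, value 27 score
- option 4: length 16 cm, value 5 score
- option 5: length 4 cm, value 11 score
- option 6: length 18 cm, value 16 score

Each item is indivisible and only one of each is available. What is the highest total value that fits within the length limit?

Check high-value combinations within 27 cm:
- option 2+option 3: length 6+18=24, value 30+27=57
- option 2+option 6: length 6+18=24, value 30+16=46
- option 2+option 4+option 5: length 6+16+4=26, value 30+5+11=46
Best: 57 score.

57 score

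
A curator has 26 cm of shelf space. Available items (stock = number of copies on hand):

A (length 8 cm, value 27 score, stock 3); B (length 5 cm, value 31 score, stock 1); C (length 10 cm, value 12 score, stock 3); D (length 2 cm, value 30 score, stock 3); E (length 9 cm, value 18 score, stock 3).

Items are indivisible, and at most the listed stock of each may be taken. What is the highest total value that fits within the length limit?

148 score

Best selections within length 26 and stock limits:
- 1×A + 1×B + 3×D: length 19, value 148
- 2×A + 1×B + 2×D: length 25, value 145
Best: 148 score.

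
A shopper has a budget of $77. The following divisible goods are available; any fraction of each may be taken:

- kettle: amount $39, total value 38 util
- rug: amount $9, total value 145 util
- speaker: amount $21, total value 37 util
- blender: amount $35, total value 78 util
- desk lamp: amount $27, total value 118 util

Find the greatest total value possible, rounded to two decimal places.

351.57

Take in order of value per unit:
- rug (145/9 per unit): all 9 → value 145, running total 145.00
- desk lamp (118/27 per unit): all 27 → value 118, running total 263.00
- blender (78/35 per unit): all 35 → value 78, running total 341.00
- speaker (37/21 per unit): 6 of 21 → value 6×37/21 = 10.5714, running total 351.57
Total 351.57.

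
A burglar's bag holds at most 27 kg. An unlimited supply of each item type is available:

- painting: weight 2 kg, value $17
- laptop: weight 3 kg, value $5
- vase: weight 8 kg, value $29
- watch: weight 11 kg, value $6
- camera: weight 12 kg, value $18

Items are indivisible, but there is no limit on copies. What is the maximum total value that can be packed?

$221

Best value-per-unit is painting at 17/2, and filling with it alone uses weight 13×2=26. No mix of the others beats 13×17 = 221.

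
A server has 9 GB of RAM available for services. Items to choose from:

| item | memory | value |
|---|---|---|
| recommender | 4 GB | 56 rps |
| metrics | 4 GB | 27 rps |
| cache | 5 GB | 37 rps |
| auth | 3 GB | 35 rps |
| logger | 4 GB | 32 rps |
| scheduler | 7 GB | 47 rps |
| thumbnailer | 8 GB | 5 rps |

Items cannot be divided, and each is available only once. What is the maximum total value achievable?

Check high-value combinations within 9 GB:
- recommender+cache: memory 4+5=9, value 56+37=93
- recommender+auth: memory 4+3=7, value 56+35=91
- recommender+logger: memory 4+4=8, value 56+32=88
- recommender+metrics: memory 4+4=8, value 56+27=83
Best: 93 rps.

93 rps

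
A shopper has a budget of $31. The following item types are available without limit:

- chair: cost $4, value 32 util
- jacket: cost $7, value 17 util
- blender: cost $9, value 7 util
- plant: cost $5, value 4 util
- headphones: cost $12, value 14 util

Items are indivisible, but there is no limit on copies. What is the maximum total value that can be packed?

Best value-per-unit is chair at 32/4, and filling with it alone uses cost 7×4=28. No mix of the others beats 7×32 = 224.

224 util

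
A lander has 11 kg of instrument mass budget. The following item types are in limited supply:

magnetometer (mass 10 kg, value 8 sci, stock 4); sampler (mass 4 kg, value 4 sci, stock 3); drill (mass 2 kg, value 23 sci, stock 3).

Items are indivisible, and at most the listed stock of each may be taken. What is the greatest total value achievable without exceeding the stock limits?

Best selections within mass 11 and stock limits:
- 1×sampler + 3×drill: mass 10, value 73
- 3×drill: mass 6, value 69
- 1×sampler + 2×drill: mass 8, value 50
- 2×drill: mass 4, value 46
Best: 73 sci.

73 sci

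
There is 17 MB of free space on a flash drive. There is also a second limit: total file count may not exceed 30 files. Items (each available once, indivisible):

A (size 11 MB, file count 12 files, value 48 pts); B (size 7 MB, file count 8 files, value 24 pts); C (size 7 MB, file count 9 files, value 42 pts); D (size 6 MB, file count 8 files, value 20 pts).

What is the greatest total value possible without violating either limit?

Feasible sets respecting both limits:
- A+D: size 17, file count 20, value 68
- B+C: size 14, file count 17, value 66
- C+D: size 13, file count 17, value 62
Best: 68 pts.

68 pts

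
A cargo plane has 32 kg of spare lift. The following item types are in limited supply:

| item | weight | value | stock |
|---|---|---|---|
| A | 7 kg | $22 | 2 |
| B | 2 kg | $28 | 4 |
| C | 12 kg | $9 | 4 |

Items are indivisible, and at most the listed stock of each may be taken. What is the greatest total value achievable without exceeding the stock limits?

$156

Best selections within weight 32 and stock limits:
- 2×A + 4×B: weight 22, value 156
- 1×A + 4×B + 1×C: weight 27, value 143
Best: $156.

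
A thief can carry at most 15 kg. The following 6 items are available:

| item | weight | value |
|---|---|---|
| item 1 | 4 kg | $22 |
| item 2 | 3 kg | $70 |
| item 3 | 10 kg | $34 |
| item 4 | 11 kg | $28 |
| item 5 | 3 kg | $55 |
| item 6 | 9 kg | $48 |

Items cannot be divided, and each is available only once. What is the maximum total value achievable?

Check high-value combinations within 15 kg:
- item 2+item 5+item 6: weight 3+3+9=15, value 70+55+48=173
- item 1+item 2+item 5: weight 4+3+3=10, value 22+70+55=147
- item 2+item 5: weight 3+3=6, value 70+55=125
- item 2+item 6: weight 3+9=12, value 70+48=118
Best: $173.

$173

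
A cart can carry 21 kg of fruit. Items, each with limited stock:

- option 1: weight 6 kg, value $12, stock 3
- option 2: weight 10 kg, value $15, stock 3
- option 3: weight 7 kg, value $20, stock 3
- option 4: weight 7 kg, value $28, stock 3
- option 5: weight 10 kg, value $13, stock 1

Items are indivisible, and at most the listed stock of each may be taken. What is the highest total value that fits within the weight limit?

Top feasible selections:
- 3×option 4: weight 21, value 84
- 1×option 3 + 2×option 4: weight 21, value 76
- 1×option 1 + 2×option 4: weight 20, value 68
- 2×option 3 + 1×option 4: weight 21, value 68
Best: $84.

$84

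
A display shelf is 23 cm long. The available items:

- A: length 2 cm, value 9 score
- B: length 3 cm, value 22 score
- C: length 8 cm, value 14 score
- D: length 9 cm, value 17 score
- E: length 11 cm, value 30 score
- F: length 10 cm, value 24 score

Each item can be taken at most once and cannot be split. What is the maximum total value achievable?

69 score

Check high-value combinations within 23 cm:
- B+D+E: length 3+9+11=23, value 22+17+30=69
- A+B+C+F: length 2+3+8+10=23, value 9+22+14+24=69
- B+C+E: length 3+8+11=22, value 22+14+30=66
Best: 69 score.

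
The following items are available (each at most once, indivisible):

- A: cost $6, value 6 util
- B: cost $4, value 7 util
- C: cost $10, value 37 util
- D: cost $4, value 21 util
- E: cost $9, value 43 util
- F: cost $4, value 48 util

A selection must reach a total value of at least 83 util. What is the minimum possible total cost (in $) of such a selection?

13

Subsets with value ≥ 83, sorted by total cost:
- E+F: cost 13, value 91
- C+F: cost 14, value 85
- D+E+F: cost 17, value 112
- B+E+F: cost 17, value 98
Minimum cost: 13 $.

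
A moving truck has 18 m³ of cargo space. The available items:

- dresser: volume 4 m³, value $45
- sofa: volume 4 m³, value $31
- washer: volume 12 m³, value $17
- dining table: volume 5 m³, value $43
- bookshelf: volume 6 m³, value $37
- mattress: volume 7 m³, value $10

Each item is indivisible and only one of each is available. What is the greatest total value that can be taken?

$125

Check high-value combinations within 18 m³:
- dresser+dining table+bookshelf: volume 4+5+6=15, value 45+43+37=125
- dresser+sofa+dining table: volume 4+4+5=13, value 45+31+43=119
- dresser+sofa+bookshelf: volume 4+4+6=14, value 45+31+37=113
- sofa+dining table+bookshelf: volume 4+5+6=15, value 31+43+37=111
- dresser+dining table+mattress: volume 4+5+7=16, value 45+43+10=98
Best: $125.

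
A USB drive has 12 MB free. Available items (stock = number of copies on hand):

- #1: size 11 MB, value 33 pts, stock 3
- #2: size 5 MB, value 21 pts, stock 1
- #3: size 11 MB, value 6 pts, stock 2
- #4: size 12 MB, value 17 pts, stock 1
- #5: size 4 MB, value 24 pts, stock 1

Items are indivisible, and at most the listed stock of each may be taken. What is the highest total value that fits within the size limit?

45 pts

Top feasible selections:
- 1×#2 + 1×#5: size 9, value 45
- 1×#1: size 11, value 33
Best: 45 pts.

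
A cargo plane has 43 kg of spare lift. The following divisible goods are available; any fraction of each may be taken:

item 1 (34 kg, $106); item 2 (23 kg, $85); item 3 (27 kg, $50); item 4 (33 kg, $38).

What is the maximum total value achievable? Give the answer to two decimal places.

147.35

Take in order of value per unit:
- item 2 (85/23 per unit): all 23 → value 85, running total 85.00
- item 1 (106/34 per unit): 20 of 34 → value 20×106/34 = 62.3529, running total 147.35
Total 147.35.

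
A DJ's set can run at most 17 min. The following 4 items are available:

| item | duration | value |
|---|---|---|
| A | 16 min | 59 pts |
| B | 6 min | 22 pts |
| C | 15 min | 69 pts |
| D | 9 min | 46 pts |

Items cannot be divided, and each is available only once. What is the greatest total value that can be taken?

Check high-value combinations within 17 min:
- C: duration 15, value 69
- B+D: duration 6+9=15, value 22+46=68
- A: duration 16, value 59
- D: duration 9, value 46
Best: 69 pts.

69 pts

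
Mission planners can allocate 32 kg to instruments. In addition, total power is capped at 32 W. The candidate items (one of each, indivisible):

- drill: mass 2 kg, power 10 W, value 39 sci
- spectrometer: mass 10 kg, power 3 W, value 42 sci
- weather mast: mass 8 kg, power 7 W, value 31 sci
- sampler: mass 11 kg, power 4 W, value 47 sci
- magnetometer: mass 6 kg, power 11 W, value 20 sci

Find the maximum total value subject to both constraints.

159 sci

Feasible sets respecting both limits:
- drill+spectrometer+weather mast+sampler: mass 31, power 24, value 159
- drill+spectrometer+sampler+magnetometer: mass 29, power 28, value 148
- drill+weather mast+sampler+magnetometer: mass 27, power 32, value 137
Best: 159 sci.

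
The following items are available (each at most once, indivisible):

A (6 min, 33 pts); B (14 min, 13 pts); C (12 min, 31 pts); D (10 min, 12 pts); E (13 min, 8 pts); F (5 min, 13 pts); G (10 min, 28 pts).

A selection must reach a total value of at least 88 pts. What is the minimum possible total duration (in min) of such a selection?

28

Subsets with value ≥ 88, sorted by total duration:
- A+C+G: duration 28, value 92
- A+C+F+G: duration 33, value 105
- A+C+D+F: duration 33, value 89
- A+B+C+F: duration 37, value 90
Minimum duration: 28 min.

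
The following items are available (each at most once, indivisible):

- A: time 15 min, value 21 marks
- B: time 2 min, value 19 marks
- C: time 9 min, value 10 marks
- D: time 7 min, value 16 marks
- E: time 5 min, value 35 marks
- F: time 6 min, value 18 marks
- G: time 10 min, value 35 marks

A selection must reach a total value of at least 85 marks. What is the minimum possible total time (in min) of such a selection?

Subsets with value ≥ 85, sorted by total time:
- B+E+G: time 17, value 89
- B+D+E+F: time 20, value 88
- E+F+G: time 21, value 88
Minimum time: 17 min.

17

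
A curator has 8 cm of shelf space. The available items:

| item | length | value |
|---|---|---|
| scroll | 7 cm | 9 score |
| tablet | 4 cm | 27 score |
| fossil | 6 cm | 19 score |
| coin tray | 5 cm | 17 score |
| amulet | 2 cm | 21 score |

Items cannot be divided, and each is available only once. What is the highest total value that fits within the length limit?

48 score

This is a 0/1 knapsack; check combinations near the capacity.
- tablet+amulet: length 4+2=6, value 27+21=48
- fossil+amulet: length 6+2=8, value 19+21=40
- coin tray+amulet: length 5+2=7, value 17+21=38
- tablet: length 4, value 27
- amulet: length 2, value 21
Best: 48 score.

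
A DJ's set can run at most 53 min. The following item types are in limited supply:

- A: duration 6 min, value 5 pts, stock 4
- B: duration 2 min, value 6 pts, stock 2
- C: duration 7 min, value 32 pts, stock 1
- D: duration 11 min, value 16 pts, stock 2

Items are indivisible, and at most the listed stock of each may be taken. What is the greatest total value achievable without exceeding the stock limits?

91 pts

Top feasible selections:
- 3×A + 2×B + 1×C + 2×D: duration 51, value 91
- 2×A + 2×B + 1×C + 2×D: duration 45, value 86
Best: 91 pts.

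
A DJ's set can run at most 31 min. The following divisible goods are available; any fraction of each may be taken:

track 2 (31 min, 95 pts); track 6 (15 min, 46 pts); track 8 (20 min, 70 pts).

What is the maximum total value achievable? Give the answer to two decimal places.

Take in order of value per unit:
- track 8 (70/20 per unit): all 20 → value 70, running total 70.00
- track 6 (46/15 per unit): 11 of 15 → value 11×46/15 = 33.7333, running total 103.73
Total 103.73.

103.73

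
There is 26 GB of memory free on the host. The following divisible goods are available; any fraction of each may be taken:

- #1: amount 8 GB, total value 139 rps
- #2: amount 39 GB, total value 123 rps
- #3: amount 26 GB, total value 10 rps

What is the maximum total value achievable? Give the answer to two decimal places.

Take in order of value per unit:
- #1 (139/8 per unit): all 8 → value 139, running total 139.00
- #2 (123/39 per unit): 18 of 39 → value 18×123/39 = 56.7692, running total 195.77
Total 195.77.

195.77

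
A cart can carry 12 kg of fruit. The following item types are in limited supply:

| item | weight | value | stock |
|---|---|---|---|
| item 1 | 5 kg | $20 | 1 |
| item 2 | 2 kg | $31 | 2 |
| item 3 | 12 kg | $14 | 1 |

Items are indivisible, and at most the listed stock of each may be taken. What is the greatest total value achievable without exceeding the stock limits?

Top feasible selections:
- 1×item 1 + 2×item 2: weight 9, value 82
- 2×item 2: weight 4, value 62
Best: $82.

$82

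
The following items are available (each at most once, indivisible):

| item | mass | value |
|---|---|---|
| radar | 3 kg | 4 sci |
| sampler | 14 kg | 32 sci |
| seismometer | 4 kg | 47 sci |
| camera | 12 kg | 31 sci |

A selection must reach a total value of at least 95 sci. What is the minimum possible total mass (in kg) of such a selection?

Subsets with value ≥ 95, sorted by total mass:
- sampler+seismometer+camera: mass 30, value 110
- radar+sampler+seismometer+camera: mass 33, value 114
Minimum mass: 30 kg.

30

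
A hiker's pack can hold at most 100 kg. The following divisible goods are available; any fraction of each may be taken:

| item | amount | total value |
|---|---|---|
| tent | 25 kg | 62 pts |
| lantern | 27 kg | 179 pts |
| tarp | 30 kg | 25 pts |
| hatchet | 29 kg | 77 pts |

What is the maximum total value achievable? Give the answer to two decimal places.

333.83

Take in order of value per unit:
- lantern (179/27 per unit): all 27 → value 179, running total 179.00
- hatchet (77/29 per unit): all 29 → value 77, running total 256.00
- tent (62/25 per unit): all 25 → value 62, running total 318.00
- tarp (25/30 per unit): 19 of 30 → value 19×25/30 = 15.8333, running total 333.83
Total 333.83.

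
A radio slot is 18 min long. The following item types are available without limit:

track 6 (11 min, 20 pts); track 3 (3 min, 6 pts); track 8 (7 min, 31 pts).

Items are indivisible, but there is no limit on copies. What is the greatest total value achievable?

Best value-per-unit is track 8 at 31/7; filling with it alone gives 2×31 = 62.
Optimal mix: 1×track 3 + 2×track 8 → duration 17, value 68.

68 pts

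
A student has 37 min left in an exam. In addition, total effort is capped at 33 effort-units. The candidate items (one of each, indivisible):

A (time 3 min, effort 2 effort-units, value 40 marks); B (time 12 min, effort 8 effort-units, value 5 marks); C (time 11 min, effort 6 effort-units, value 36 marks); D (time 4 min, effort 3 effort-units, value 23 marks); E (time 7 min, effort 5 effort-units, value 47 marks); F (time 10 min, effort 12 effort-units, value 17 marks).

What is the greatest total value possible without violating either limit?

Feasible sets respecting both limits:
- A+C+D+E+F: time 35, effort 28, value 163
- A+B+C+D+E: time 37, effort 24, value 151
- A+C+D+E: time 25, effort 16, value 146
Best: 163 marks.

163 marks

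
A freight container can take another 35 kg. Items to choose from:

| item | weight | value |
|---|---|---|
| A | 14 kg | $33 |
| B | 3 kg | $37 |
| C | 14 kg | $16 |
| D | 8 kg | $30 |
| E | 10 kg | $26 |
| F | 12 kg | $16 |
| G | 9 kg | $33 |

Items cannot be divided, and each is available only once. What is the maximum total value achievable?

$133

Check high-value combinations within 35 kg:
- A+B+D+G: weight 14+3+8+9=34, value 33+37+30+33=133
- B+D+E+G: weight 3+8+10+9=30, value 37+30+26+33=126
- A+B+D+E: weight 14+3+8+10=35, value 33+37+30+26=126
Best: $133.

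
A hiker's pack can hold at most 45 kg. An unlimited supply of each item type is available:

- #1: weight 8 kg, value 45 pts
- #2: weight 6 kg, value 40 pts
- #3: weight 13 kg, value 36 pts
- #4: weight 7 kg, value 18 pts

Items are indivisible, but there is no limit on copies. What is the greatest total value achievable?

285 pts

Best value-per-unit is #2 at 40/6; filling with it alone gives 7×40 = 280.
Optimal mix: 1×#1 + 6×#2 → weight 44, value 285.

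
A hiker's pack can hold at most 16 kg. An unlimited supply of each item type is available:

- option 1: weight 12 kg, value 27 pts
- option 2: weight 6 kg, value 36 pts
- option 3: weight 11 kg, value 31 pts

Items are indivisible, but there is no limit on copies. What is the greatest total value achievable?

72 pts

Best value-per-unit is option 2 at 36/6, and filling with it alone uses weight 2×6=12. No mix of the others beats 2×36 = 72.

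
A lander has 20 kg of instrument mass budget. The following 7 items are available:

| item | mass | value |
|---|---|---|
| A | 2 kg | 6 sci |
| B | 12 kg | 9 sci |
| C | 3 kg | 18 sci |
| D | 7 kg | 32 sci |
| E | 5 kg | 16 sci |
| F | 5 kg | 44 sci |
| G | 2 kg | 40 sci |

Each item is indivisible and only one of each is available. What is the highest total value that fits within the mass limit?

This is a 0/1 knapsack; check combinations near the capacity.
- A+C+D+F+G: mass 2+3+7+5+2=19, value 6+18+32+44+40=140
- C+D+F+G: mass 3+7+5+2=17, value 18+32+44+40=134
- D+E+F+G: mass 7+5+5+2=19, value 32+16+44+40=132
Best: 140 sci.

140 sci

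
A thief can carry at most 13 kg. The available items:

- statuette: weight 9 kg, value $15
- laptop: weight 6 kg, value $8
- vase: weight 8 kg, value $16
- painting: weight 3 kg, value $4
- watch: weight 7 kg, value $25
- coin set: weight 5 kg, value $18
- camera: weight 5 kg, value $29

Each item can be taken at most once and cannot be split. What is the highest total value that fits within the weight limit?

$54

This is a 0/1 knapsack; check combinations near the capacity.
- watch+camera: weight 7+5=12, value 25+29=54
- painting+coin set+camera: weight 3+5+5=13, value 4+18+29=51
- coin set+camera: weight 5+5=10, value 18+29=47
- vase+camera: weight 8+5=13, value 16+29=45
- watch+coin set: weight 7+5=12, value 25+18=43
Best: $54.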